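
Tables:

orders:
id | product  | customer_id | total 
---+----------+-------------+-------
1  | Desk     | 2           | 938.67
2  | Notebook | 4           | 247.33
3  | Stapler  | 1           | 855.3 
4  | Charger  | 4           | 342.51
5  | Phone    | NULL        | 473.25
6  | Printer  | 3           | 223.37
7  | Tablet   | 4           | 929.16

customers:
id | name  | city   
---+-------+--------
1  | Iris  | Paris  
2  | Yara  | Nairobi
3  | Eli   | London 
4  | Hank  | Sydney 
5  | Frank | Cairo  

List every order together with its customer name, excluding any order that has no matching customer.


INNER JOIN keeps only orders rows whose customer_id matches an id in customers. Walk through each order:
  - order 1 (Desk): customer_id=2 -> matches Yara
  - order 2 (Notebook): customer_id=4 -> matches Hank
  - order 3 (Stapler): customer_id=1 -> matches Iris
  - order 4 (Charger): customer_id=4 -> matches Hank
  - order 5 (Phone): customer_id=NULL, no match -> dropped
  - order 6 (Printer): customer_id=3 -> matches Eli
  - order 7 (Tablet): customer_id=4 -> matches Hank
So 1 of 7 rows is dropped.

SQL:
SELECT a.product, b.name AS customer
FROM orders a
INNER JOIN customers b ON a.customer_id = b.id

Result:
product  | customer
---------+---------
Desk     | Yara    
Notebook | Hank    
Stapler  | Iris    
Charger  | Hank    
Printer  | Eli     
Tablet   | Hank    


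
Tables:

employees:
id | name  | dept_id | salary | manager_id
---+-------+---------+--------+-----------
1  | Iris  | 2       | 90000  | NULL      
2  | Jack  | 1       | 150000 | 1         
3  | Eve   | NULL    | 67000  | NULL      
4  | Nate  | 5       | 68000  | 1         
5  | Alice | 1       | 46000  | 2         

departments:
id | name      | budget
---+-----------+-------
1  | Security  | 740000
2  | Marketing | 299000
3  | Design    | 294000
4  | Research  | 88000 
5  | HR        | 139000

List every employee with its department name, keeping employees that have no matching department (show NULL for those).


LEFT JOIN keeps every row from employees (the left table); where dept_id has no match in departments, the department columns become NULL. Walk through each employee:
  - employee 1 (Iris): dept_id=2 -> matches Marketing
  - employee 2 (Jack): dept_id=1 -> matches Security
  - employee 3 (Eve): dept_id=NULL, no match -> kept with NULL
  - employee 4 (Nate): dept_id=5 -> matches HR
  - employee 5 (Alice): dept_id=1 -> matches Security
All 5 rows appear; 1 has NULL department.

SQL:
SELECT a.name, b.name AS department
FROM employees a
LEFT JOIN departments b ON a.dept_id = b.id

Result:
name  | department
------+-----------
Iris  | Marketing 
Jack  | Security  
Eve   | NULL      
Nate  | HR        
Alice | Security  


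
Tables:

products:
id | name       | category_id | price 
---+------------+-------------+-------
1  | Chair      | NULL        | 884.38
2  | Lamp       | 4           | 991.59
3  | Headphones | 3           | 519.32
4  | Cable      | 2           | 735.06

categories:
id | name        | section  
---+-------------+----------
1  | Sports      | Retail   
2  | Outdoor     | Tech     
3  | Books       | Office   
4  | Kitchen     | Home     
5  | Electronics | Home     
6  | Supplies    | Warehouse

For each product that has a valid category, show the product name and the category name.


INNER JOIN keeps only products rows whose category_id matches an id in categories. Walk through each product:
  - product 1 (Chair): category_id=NULL, no match -> dropped
  - product 2 (Lamp): category_id=4 -> matches Kitchen
  - product 3 (Headphones): category_id=3 -> matches Books
  - product 4 (Cable): category_id=2 -> matches Outdoor
So 1 of 4 rows is dropped.

SQL:
SELECT a.name, b.name AS category
FROM products a
INNER JOIN categories b ON a.category_id = b.id

Result:
name       | category
-----------+---------
Lamp       | Kitchen 
Headphones | Books   
Cable      | Outdoor 


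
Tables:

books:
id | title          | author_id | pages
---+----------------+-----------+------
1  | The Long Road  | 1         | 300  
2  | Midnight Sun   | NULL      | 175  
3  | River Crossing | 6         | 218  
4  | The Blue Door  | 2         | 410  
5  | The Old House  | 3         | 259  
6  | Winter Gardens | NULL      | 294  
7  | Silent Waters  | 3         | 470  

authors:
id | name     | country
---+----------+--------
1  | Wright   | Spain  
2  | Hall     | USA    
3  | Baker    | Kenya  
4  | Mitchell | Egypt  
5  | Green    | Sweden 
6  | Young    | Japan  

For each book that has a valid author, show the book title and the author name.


INNER JOIN keeps only books rows whose author_id matches an id in authors. Walk through each book:
  - book 1 (The Long Road): author_id=1 -> matches Wright
  - book 2 (Midnight Sun): author_id=NULL, no match -> dropped
  - book 3 (River Crossing): author_id=6 -> matches Young
  - book 4 (The Blue Door): author_id=2 -> matches Hall
  - book 5 (The Old House): author_id=3 -> matches Baker
  - book 6 (Winter Gardens): author_id=NULL, no match -> dropped
  - book 7 (Silent Waters): author_id=3 -> matches Baker
So 2 of 7 rows are dropped.

SQL:
SELECT a.title, b.name AS author
FROM books a
INNER JOIN authors b ON a.author_id = b.id

Result:
title          | author
---------------+-------
The Long Road  | Wright
River Crossing | Young 
The Blue Door  | Hall  
The Old House  | Baker 
Silent Waters  | Baker 


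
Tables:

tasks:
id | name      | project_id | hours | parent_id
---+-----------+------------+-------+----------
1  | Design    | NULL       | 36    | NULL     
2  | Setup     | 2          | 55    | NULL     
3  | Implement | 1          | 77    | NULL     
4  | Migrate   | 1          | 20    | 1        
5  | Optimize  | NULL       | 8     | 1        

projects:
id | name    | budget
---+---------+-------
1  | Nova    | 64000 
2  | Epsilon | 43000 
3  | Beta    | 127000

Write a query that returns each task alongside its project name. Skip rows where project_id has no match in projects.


INNER JOIN keeps only tasks rows whose project_id matches an id in projects. Walk through each task:
  - task 1 (Design): project_id=NULL, no match -> dropped
  - task 2 (Setup): project_id=2 -> matches Epsilon
  - task 3 (Implement): project_id=1 -> matches Nova
  - task 4 (Migrate): project_id=1 -> matches Nova
  - task 5 (Optimize): project_id=NULL, no match -> dropped
So 2 of 5 rows are dropped.

SQL:
SELECT a.name, b.name AS project
FROM tasks a
INNER JOIN projects b ON a.project_id = b.id

Result:
name      | project
----------+--------
Setup     | Epsilon
Implement | Nova   
Migrate   | Nova   


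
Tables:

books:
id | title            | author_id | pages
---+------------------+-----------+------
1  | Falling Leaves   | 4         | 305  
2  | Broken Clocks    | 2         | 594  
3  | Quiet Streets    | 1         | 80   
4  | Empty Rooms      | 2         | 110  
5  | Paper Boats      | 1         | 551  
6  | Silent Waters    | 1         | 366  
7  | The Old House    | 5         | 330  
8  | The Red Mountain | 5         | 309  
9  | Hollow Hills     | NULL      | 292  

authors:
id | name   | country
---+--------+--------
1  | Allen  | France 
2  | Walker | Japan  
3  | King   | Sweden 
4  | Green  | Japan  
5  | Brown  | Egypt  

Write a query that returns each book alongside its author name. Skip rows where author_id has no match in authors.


INNER JOIN keeps only books rows whose author_id matches an id in authors. Walk through each book:
  - book 1 (Falling Leaves): author_id=4 -> matches Green
  - book 2 (Broken Clocks): author_id=2 -> matches Walker
  - book 3 (Quiet Streets): author_id=1 -> matches Allen
  - book 4 (Empty Rooms): author_id=2 -> matches Walker
  - book 5 (Paper Boats): author_id=1 -> matches Allen
  - book 6 (Silent Waters): author_id=1 -> matches Allen
  - book 7 (The Old House): author_id=5 -> matches Brown
  - book 8 (The Red Mountain): author_id=5 -> matches Brown
  - book 9 (Hollow Hills): author_id=NULL, no match -> dropped
So 1 of 9 rows is dropped.

SQL:
SELECT a.title, b.name AS author
FROM books a
INNER JOIN authors b ON a.author_id = b.id

Result:
title            | author
-----------------+-------
Falling Leaves   | Green 
Broken Clocks    | Walker
Quiet Streets    | Allen 
Empty Rooms      | Walker
Paper Boats      | Allen 
Silent Waters    | Allen 
The Old House    | Brown 
The Red Mountain | Brown 


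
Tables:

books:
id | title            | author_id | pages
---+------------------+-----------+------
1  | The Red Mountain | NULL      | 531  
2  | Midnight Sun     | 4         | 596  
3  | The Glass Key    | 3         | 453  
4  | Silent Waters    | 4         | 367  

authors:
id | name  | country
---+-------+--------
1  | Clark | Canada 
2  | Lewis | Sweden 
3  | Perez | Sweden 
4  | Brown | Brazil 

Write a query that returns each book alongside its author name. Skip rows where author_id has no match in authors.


INNER JOIN keeps only books rows whose author_id matches an id in authors. Walk through each book:
  - book 1 (The Red Mountain): author_id=NULL, no match -> dropped
  - book 2 (Midnight Sun): author_id=4 -> matches Brown
  - book 3 (The Glass Key): author_id=3 -> matches Perez
  - book 4 (Silent Waters): author_id=4 -> matches Brown
So 1 of 4 rows is dropped.

SQL:
SELECT a.title, b.name AS author
FROM books a
INNER JOIN authors b ON a.author_id = b.id

Result:
title         | author
--------------+-------
Midnight Sun  | Brown 
The Glass Key | Perez 
Silent Waters | Brown 


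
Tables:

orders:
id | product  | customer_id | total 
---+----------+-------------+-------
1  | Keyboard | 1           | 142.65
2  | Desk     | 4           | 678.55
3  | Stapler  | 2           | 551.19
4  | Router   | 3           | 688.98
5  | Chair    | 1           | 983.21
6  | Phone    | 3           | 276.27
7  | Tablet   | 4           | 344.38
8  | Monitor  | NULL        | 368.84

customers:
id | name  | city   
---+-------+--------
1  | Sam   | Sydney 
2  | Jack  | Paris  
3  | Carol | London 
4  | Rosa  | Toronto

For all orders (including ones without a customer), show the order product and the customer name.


LEFT JOIN keeps every row from orders (the left table); where customer_id has no match in customers, the customer columns become NULL. Walk through each order:
  - order 1 (Keyboard): customer_id=1 -> matches Sam
  - order 2 (Desk): customer_id=4 -> matches Rosa
  - order 3 (Stapler): customer_id=2 -> matches Jack
  - order 4 (Router): customer_id=3 -> matches Carol
  - order 5 (Chair): customer_id=1 -> matches Sam
  - order 6 (Phone): customer_id=3 -> matches Carol
  - order 7 (Tablet): customer_id=4 -> matches Rosa
  - order 8 (Monitor): customer_id=NULL, no match -> kept with NULL
All 8 rows appear; 1 has NULL customer.

SQL:
SELECT a.product, b.name AS customer
FROM orders a
LEFT JOIN customers b ON a.customer_id = b.id

Result:
product  | customer
---------+---------
Keyboard | Sam     
Desk     | Rosa    
Stapler  | Jack    
Router   | Carol   
Chair    | Sam     
Phone    | Carol   
Tablet   | Rosa    
Monitor  | NULL    


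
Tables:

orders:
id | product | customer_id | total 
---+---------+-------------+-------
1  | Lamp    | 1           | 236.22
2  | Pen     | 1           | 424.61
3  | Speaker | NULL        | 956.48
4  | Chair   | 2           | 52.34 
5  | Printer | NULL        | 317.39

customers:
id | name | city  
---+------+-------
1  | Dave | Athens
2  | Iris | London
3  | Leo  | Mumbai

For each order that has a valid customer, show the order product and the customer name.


INNER JOIN keeps only orders rows whose customer_id matches an id in customers. Walk through each order:
  - order 1 (Lamp): customer_id=1 -> matches Dave
  - order 2 (Pen): customer_id=1 -> matches Dave
  - order 3 (Speaker): customer_id=NULL, no match -> dropped
  - order 4 (Chair): customer_id=2 -> matches Iris
  - order 5 (Printer): customer_id=NULL, no match -> dropped
So 2 of 5 rows are dropped.

SQL:
SELECT a.product, b.name AS customer
FROM orders a
INNER JOIN customers b ON a.customer_id = b.id

Result:
product | customer
--------+---------
Lamp    | Dave    
Pen     | Dave    
Chair   | Iris    


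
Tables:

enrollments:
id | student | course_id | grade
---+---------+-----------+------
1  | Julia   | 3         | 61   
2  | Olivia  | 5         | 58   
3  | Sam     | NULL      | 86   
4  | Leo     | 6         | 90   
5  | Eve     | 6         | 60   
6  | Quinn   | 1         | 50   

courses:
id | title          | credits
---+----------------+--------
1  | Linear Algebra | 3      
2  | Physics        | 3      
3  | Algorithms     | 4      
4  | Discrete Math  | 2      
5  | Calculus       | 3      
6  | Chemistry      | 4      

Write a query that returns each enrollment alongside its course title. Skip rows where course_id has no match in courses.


INNER JOIN keeps only enrollments rows whose course_id matches an id in courses. Walk through each enrollment:
  - enrollment 1 (Julia): course_id=3 -> matches Algorithms
  - enrollment 2 (Olivia): course_id=5 -> matches Calculus
  - enrollment 3 (Sam): course_id=NULL, no match -> dropped
  - enrollment 4 (Leo): course_id=6 -> matches Chemistry
  - enrollment 5 (Eve): course_id=6 -> matches Chemistry
  - enrollment 6 (Quinn): course_id=1 -> matches Linear Algebra
So 1 of 6 rows is dropped.

SQL:
SELECT a.student, b.title AS course
FROM enrollments a
INNER JOIN courses b ON a.course_id = b.id

Result:
student | course        
--------+---------------
Julia   | Algorithms    
Olivia  | Calculus      
Leo     | Chemistry     
Eve     | Chemistry     
Quinn   | Linear Algebra


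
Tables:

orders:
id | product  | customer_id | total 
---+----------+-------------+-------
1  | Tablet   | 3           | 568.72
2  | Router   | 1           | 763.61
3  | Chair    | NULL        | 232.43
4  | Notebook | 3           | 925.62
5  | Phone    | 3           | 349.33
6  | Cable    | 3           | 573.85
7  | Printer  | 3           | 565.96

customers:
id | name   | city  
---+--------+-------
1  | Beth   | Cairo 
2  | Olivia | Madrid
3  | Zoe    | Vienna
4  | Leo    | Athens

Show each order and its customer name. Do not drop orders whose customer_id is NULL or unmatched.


LEFT JOIN keeps every row from orders (the left table); where customer_id has no match in customers, the customer columns become NULL. Walk through each order:
  - order 1 (Tablet): customer_id=3 -> matches Zoe
  - order 2 (Router): customer_id=1 -> matches Beth
  - order 3 (Chair): customer_id=NULL, no match -> kept with NULL
  - order 4 (Notebook): customer_id=3 -> matches Zoe
  - order 5 (Phone): customer_id=3 -> matches Zoe
  - order 6 (Cable): customer_id=3 -> matches Zoe
  - order 7 (Printer): customer_id=3 -> matches Zoe
All 7 rows appear; 1 has NULL customer.

SQL:
SELECT a.product, b.name AS customer
FROM orders a
LEFT JOIN customers b ON a.customer_id = b.id

Result:
product  | customer
---------+---------
Tablet   | Zoe     
Router   | Beth    
Chair    | NULL    
Notebook | Zoe     
Phone    | Zoe     
Cable    | Zoe     
Printer  | Zoe     


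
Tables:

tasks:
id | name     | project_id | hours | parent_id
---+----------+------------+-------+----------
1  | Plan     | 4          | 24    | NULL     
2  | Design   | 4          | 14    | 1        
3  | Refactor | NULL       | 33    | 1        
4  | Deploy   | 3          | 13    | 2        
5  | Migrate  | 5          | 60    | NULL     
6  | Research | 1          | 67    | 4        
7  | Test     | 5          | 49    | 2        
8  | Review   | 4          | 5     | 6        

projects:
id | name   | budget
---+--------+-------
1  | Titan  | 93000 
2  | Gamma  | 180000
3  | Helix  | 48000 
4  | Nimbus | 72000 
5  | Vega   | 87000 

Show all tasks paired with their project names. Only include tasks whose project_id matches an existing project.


INNER JOIN keeps only tasks rows whose project_id matches an id in projects. Walk through each task:
  - task 1 (Plan): project_id=4 -> matches Nimbus
  - task 2 (Design): project_id=4 -> matches Nimbus
  - task 3 (Refactor): project_id=NULL, no match -> dropped
  - task 4 (Deploy): project_id=3 -> matches Helix
  - task 5 (Migrate): project_id=5 -> matches Vega
  - task 6 (Research): project_id=1 -> matches Titan
  - task 7 (Test): project_id=5 -> matches Vega
  - task 8 (Review): project_id=4 -> matches Nimbus
So 1 of 8 rows is dropped.

SQL:
SELECT a.name, b.name AS project
FROM tasks a
INNER JOIN projects b ON a.project_id = b.id

Result:
name     | project
---------+--------
Plan     | Nimbus 
Design   | Nimbus 
Deploy   | Helix  
Migrate  | Vega   
Research | Titan  
Test     | Vega   
Review   | Nimbus 


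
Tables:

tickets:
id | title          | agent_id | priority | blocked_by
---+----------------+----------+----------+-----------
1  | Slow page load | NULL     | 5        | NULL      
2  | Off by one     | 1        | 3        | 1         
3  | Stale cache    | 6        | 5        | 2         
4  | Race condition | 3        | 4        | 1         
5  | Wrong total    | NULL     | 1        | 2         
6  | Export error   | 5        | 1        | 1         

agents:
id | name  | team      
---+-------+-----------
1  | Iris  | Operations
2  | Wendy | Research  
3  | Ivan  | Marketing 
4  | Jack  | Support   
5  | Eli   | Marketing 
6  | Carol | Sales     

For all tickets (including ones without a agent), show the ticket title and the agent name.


LEFT JOIN keeps every row from tickets (the left table); where agent_id has no match in agents, the agent columns become NULL. Walk through each ticket:
  - ticket 1 (Slow page load): agent_id=NULL, no match -> kept with NULL
  - ticket 2 (Off by one): agent_id=1 -> matches Iris
  - ticket 3 (Stale cache): agent_id=6 -> matches Carol
  - ticket 4 (Race condition): agent_id=3 -> matches Ivan
  - ticket 5 (Wrong total): agent_id=NULL, no match -> kept with NULL
  - ticket 6 (Export error): agent_id=5 -> matches Eli
All 6 rows appear; 2 have NULL agent.

SQL:
SELECT a.title, b.name AS agent
FROM tickets a
LEFT JOIN agents b ON a.agent_id = b.id

Result:
title          | agent
---------------+------
Slow page load | NULL 
Off by one     | Iris 
Stale cache    | Carol
Race condition | Ivan 
Wrong total    | NULL 
Export error   | Eli  


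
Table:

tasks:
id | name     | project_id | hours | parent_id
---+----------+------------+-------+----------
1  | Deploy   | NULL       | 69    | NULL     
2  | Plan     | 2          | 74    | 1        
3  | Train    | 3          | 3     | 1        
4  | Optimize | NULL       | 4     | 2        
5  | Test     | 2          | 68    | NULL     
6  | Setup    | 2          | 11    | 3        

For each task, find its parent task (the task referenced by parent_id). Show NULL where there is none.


This is a self-join: tasks is joined to a second copy of itself, matching each row's parent_id to another row's id. Use LEFT JOIN so rows with parent_id=NULL are kept.
  - task 1 (Deploy): parent_id=NULL -> NULL
  - task 2 (Plan): parent_id=1 -> Deploy
  - task 3 (Train): parent_id=1 -> Deploy
  - task 4 (Optimize): parent_id=2 -> Plan
  - task 5 (Test): parent_id=NULL -> NULL
  - task 6 (Setup): parent_id=3 -> Train

SQL:
SELECT a.name AS item, b.name AS parent
FROM tasks a
LEFT JOIN tasks b ON a.parent_id = b.id

Result:
item     | parent
---------+-------
Deploy   | NULL  
Plan     | Deploy
Train    | Deploy
Optimize | Plan  
Test     | NULL  
Setup    | Train 


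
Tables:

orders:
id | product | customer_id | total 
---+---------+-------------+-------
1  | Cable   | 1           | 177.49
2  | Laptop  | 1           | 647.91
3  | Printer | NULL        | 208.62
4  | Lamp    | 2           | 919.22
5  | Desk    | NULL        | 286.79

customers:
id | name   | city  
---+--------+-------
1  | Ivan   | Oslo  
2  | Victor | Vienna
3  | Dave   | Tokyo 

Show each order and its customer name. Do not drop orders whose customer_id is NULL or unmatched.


LEFT JOIN keeps every row from orders (the left table); where customer_id has no match in customers, the customer columns become NULL. Walk through each order:
  - order 1 (Cable): customer_id=1 -> matches Ivan
  - order 2 (Laptop): customer_id=1 -> matches Ivan
  - order 3 (Printer): customer_id=NULL, no match -> kept with NULL
  - order 4 (Lamp): customer_id=2 -> matches Victor
  - order 5 (Desk): customer_id=NULL, no match -> kept with NULL
All 5 rows appear; 2 have NULL customer.

SQL:
SELECT a.product, b.name AS customer
FROM orders a
LEFT JOIN customers b ON a.customer_id = b.id

Result:
product | customer
--------+---------
Cable   | Ivan    
Laptop  | Ivan    
Printer | NULL    
Lamp    | Victor  
Desk    | NULL    


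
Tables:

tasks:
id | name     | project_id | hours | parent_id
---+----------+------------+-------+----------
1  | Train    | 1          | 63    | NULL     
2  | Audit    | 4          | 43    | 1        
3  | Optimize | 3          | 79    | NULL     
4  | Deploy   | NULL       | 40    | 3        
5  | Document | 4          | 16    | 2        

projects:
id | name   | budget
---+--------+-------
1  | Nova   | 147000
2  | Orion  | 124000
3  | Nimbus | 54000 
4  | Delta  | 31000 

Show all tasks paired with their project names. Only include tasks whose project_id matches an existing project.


INNER JOIN keeps only tasks rows whose project_id matches an id in projects. Walk through each task:
  - task 1 (Train): project_id=1 -> matches Nova
  - task 2 (Audit): project_id=4 -> matches Delta
  - task 3 (Optimize): project_id=3 -> matches Nimbus
  - task 4 (Deploy): project_id=NULL, no match -> dropped
  - task 5 (Document): project_id=4 -> matches Delta
So 1 of 5 rows is dropped.

SQL:
SELECT a.name, b.name AS project
FROM tasks a
INNER JOIN projects b ON a.project_id = b.id

Result:
name     | project
---------+--------
Train    | Nova   
Audit    | Delta  
Optimize | Nimbus 
Document | Delta  


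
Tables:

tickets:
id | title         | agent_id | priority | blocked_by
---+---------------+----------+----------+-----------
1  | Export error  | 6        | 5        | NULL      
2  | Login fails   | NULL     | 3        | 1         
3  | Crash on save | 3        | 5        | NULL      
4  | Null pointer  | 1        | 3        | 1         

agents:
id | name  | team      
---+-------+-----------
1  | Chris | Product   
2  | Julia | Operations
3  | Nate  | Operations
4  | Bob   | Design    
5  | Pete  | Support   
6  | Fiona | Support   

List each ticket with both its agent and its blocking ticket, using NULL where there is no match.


Two LEFT JOINs from the same base table tickets: one to agents via agent_id, one to tickets itself via blocked_by. Both are LEFT so every ticket is preserved.
Match against agents:
  - ticket 1 (Export error): agent_id=6 -> matches Fiona
  - ticket 2 (Login fails): agent_id=NULL, no match -> kept with NULL
  - ticket 3 (Crash on save): agent_id=3 -> matches Nate
  - ticket 4 (Null pointer): agent_id=1 -> matches Chris
Match against tickets (self):
  - ticket 1 (Export error): blocked_by=NULL -> NULL
  - ticket 2 (Login fails): blocked_by=1 -> Export error
  - ticket 3 (Crash on save): blocked_by=NULL -> NULL
  - ticket 4 (Null pointer): blocked_by=1 -> Export error

SQL:
SELECT a.title, b.name AS agent, c.title AS blocked_by
FROM tickets a
LEFT JOIN agents b ON a.agent_id = b.id
LEFT JOIN tickets c ON a.blocked_by = c.id

Result:
title         | agent | blocked_by  
--------------+-------+-------------
Export error  | Fiona | NULL        
Login fails   | NULL  | Export error
Crash on save | Nate  | NULL        
Null pointer  | Chris | Export error


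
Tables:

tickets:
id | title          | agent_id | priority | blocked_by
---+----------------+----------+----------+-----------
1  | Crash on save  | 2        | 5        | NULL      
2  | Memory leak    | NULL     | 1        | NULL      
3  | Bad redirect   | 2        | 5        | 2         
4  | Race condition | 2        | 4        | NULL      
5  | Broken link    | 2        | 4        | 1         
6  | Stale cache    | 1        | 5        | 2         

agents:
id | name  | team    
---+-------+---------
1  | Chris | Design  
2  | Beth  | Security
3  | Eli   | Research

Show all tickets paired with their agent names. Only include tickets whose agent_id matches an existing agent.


INNER JOIN keeps only tickets rows whose agent_id matches an id in agents. Walk through each ticket:
  - ticket 1 (Crash on save): agent_id=2 -> matches Beth
  - ticket 2 (Memory leak): agent_id=NULL, no match -> dropped
  - ticket 3 (Bad redirect): agent_id=2 -> matches Beth
  - ticket 4 (Race condition): agent_id=2 -> matches Beth
  - ticket 5 (Broken link): agent_id=2 -> matches Beth
  - ticket 6 (Stale cache): agent_id=1 -> matches Chris
So 1 of 6 rows is dropped.

SQL:
SELECT a.title, b.name AS agent
FROM tickets a
INNER JOIN agents b ON a.agent_id = b.id

Result:
title          | agent
---------------+------
Crash on save  | Beth 
Bad redirect   | Beth 
Race condition | Beth 
Broken link    | Beth 
Stale cache    | Chris


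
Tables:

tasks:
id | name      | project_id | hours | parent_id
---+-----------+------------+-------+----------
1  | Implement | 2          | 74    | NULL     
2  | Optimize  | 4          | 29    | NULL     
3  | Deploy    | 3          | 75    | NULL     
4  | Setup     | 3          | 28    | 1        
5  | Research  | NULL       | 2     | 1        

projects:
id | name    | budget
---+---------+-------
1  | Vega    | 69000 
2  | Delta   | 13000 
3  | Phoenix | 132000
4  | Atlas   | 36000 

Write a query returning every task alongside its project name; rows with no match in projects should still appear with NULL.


LEFT JOIN keeps every row from tasks (the left table); where project_id has no match in projects, the project columns become NULL. Walk through each task:
  - task 1 (Implement): project_id=2 -> matches Delta
  - task 2 (Optimize): project_id=4 -> matches Atlas
  - task 3 (Deploy): project_id=3 -> matches Phoenix
  - task 4 (Setup): project_id=3 -> matches Phoenix
  - task 5 (Research): project_id=NULL, no match -> kept with NULL
All 5 rows appear; 1 has NULL project.

SQL:
SELECT a.name, b.name AS project
FROM tasks a
LEFT JOIN projects b ON a.project_id = b.id

Result:
name      | project
----------+--------
Implement | Delta  
Optimize  | Atlas  
Deploy    | Phoenix
Setup     | Phoenix
Research  | NULL   


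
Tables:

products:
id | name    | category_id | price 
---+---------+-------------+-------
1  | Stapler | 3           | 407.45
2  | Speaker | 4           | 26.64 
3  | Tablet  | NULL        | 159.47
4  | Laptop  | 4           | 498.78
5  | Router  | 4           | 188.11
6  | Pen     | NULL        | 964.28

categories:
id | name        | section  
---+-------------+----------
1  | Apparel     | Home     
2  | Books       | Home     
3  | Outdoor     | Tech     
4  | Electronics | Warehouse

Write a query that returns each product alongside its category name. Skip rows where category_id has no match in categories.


INNER JOIN keeps only products rows whose category_id matches an id in categories. Walk through each product:
  - product 1 (Stapler): category_id=3 -> matches Outdoor
  - product 2 (Speaker): category_id=4 -> matches Electronics
  - product 3 (Tablet): category_id=NULL, no match -> dropped
  - product 4 (Laptop): category_id=4 -> matches Electronics
  - product 5 (Router): category_id=4 -> matches Electronics
  - product 6 (Pen): category_id=NULL, no match -> dropped
So 2 of 6 rows are dropped.

SQL:
SELECT a.name, b.name AS category
FROM products a
INNER JOIN categories b ON a.category_id = b.id

Result:
name    | category   
--------+------------
Stapler | Outdoor    
Speaker | Electronics
Laptop  | Electronics
Router  | Electronics


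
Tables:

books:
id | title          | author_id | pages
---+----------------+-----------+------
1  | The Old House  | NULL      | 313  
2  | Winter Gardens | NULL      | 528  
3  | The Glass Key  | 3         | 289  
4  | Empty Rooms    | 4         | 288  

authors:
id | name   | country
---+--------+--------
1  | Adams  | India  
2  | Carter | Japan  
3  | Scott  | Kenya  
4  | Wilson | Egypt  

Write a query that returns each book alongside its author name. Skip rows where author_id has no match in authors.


INNER JOIN keeps only books rows whose author_id matches an id in authors. Walk through each book:
  - book 1 (The Old House): author_id=NULL, no match -> dropped
  - book 2 (Winter Gardens): author_id=NULL, no match -> dropped
  - book 3 (The Glass Key): author_id=3 -> matches Scott
  - book 4 (Empty Rooms): author_id=4 -> matches Wilson
So 2 of 4 rows are dropped.

SQL:
SELECT a.title, b.name AS author
FROM books a
INNER JOIN authors b ON a.author_id = b.id

Result:
title         | author
--------------+-------
The Glass Key | Scott 
Empty Rooms   | Wilson


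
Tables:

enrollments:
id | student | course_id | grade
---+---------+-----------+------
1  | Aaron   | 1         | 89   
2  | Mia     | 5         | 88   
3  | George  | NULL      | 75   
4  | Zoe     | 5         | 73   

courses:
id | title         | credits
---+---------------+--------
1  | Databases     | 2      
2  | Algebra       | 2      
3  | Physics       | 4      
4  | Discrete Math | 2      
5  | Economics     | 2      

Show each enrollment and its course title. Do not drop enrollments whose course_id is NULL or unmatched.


LEFT JOIN keeps every row from enrollments (the left table); where course_id has no match in courses, the course columns become NULL. Walk through each enrollment:
  - enrollment 1 (Aaron): course_id=1 -> matches Databases
  - enrollment 2 (Mia): course_id=5 -> matches Economics
  - enrollment 3 (George): course_id=NULL, no match -> kept with NULL
  - enrollment 4 (Zoe): course_id=5 -> matches Economics
All 4 rows appear; 1 has NULL course.

SQL:
SELECT a.student, b.title AS course
FROM enrollments a
LEFT JOIN courses b ON a.course_id = b.id

Result:
student | course   
--------+----------
Aaron   | Databases
Mia     | Economics
George  | NULL     
Zoe     | Economics


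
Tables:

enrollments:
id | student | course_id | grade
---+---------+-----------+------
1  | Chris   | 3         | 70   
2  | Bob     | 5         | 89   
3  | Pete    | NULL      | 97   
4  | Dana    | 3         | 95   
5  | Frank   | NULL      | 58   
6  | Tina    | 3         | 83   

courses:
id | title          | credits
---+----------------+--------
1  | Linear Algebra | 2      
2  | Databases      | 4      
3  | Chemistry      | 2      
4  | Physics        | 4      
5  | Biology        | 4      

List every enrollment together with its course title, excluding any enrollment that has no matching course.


INNER JOIN keeps only enrollments rows whose course_id matches an id in courses. Walk through each enrollment:
  - enrollment 1 (Chris): course_id=3 -> matches Chemistry
  - enrollment 2 (Bob): course_id=5 -> matches Biology
  - enrollment 3 (Pete): course_id=NULL, no match -> dropped
  - enrollment 4 (Dana): course_id=3 -> matches Chemistry
  - enrollment 5 (Frank): course_id=NULL, no match -> dropped
  - enrollment 6 (Tina): course_id=3 -> matches Chemistry
So 2 of 6 rows are dropped.

SQL:
SELECT a.student, b.title AS course
FROM enrollments a
INNER JOIN courses b ON a.course_id = b.id

Result:
student | course   
--------+----------
Chris   | Chemistry
Bob     | Biology  
Dana    | Chemistry
Tina    | Chemistry


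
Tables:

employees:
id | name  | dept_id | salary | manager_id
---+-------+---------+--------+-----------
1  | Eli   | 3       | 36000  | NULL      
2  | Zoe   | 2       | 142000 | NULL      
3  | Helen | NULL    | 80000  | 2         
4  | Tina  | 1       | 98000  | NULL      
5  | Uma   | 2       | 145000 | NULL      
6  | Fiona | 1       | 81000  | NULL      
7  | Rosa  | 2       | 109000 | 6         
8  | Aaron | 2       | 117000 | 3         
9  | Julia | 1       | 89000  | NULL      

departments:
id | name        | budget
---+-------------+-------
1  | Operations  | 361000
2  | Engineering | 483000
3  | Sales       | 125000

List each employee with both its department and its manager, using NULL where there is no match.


Two LEFT JOINs from the same base table employees: one to departments via dept_id, one to employees itself via manager_id. Both are LEFT so every employee is preserved.
Match against departments:
  - employee 1 (Eli): dept_id=3 -> matches Sales
  - employee 2 (Zoe): dept_id=2 -> matches Engineering
  - employee 3 (Helen): dept_id=NULL, no match -> kept with NULL
  - employee 4 (Tina): dept_id=1 -> matches Operations
  - employee 5 (Uma): dept_id=2 -> matches Engineering
  - employee 6 (Fiona): dept_id=1 -> matches Operations
  - employee 7 (Rosa): dept_id=2 -> matches Engineering
  - employee 8 (Aaron): dept_id=2 -> matches Engineering
  - employee 9 (Julia): dept_id=1 -> matches Operations
Match against employees (self):
  - employee 1 (Eli): manager_id=NULL -> NULL
  - employee 2 (Zoe): manager_id=NULL -> NULL
  - employee 3 (Helen): manager_id=2 -> Zoe
  - employee 4 (Tina): manager_id=NULL -> NULL
  - employee 5 (Uma): manager_id=NULL -> NULL
  - employee 6 (Fiona): manager_id=NULL -> NULL
  - employee 7 (Rosa): manager_id=6 -> Fiona
  - employee 8 (Aaron): manager_id=3 -> Helen
  - employee 9 (Julia): manager_id=NULL -> NULL

SQL:
SELECT a.name, b.name AS department, c.name AS manager
FROM employees a
LEFT JOIN departments b ON a.dept_id = b.id
LEFT JOIN employees c ON a.manager_id = c.id

Result:
name  | department  | manager
------+-------------+--------
Eli   | Sales       | NULL   
Zoe   | Engineering | NULL   
Helen | NULL        | Zoe    
Tina  | Operations  | NULL   
Uma   | Engineering | NULL   
Fiona | Operations  | NULL   
Rosa  | Engineering | Fiona  
Aaron | Engineering | Helen  
Julia | Operations  | NULL   


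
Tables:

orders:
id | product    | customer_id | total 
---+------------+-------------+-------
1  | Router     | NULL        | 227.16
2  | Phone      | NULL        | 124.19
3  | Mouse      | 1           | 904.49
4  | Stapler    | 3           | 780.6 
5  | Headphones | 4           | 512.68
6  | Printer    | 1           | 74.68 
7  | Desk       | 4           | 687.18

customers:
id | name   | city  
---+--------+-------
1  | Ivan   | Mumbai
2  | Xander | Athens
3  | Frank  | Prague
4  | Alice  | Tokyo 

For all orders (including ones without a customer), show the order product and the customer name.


LEFT JOIN keeps every row from orders (the left table); where customer_id has no match in customers, the customer columns become NULL. Walk through each order:
  - order 1 (Router): customer_id=NULL, no match -> kept with NULL
  - order 2 (Phone): customer_id=NULL, no match -> kept with NULL
  - order 3 (Mouse): customer_id=1 -> matches Ivan
  - order 4 (Stapler): customer_id=3 -> matches Frank
  - order 5 (Headphones): customer_id=4 -> matches Alice
  - order 6 (Printer): customer_id=1 -> matches Ivan
  - order 7 (Desk): customer_id=4 -> matches Alice
All 7 rows appear; 2 have NULL customer.

SQL:
SELECT a.product, b.name AS customer
FROM orders a
LEFT JOIN customers b ON a.customer_id = b.id

Result:
product    | customer
-----------+---------
Router     | NULL    
Phone      | NULL    
Mouse      | Ivan    
Stapler    | Frank   
Headphones | Alice   
Printer    | Ivan    
Desk       | Alice   


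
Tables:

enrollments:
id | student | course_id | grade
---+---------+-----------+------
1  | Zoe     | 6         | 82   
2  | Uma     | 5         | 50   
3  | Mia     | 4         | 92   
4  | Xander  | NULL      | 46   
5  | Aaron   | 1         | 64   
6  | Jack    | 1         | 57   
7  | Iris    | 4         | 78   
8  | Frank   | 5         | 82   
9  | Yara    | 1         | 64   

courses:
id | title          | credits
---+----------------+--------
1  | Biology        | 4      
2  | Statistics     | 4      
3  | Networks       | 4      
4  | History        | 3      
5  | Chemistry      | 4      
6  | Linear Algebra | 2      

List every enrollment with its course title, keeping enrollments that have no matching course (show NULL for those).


LEFT JOIN keeps every row from enrollments (the left table); where course_id has no match in courses, the course columns become NULL. Walk through each enrollment:
  - enrollment 1 (Zoe): course_id=6 -> matches Linear Algebra
  - enrollment 2 (Uma): course_id=5 -> matches Chemistry
  - enrollment 3 (Mia): course_id=4 -> matches History
  - enrollment 4 (Xander): course_id=NULL, no match -> kept with NULL
  - enrollment 5 (Aaron): course_id=1 -> matches Biology
  - enrollment 6 (Jack): course_id=1 -> matches Biology
  - enrollment 7 (Iris): course_id=4 -> matches History
  - enrollment 8 (Frank): course_id=5 -> matches Chemistry
  - enrollment 9 (Yara): course_id=1 -> matches Biology
All 9 rows appear; 1 has NULL course.

SQL:
SELECT a.student, b.title AS course
FROM enrollments a
LEFT JOIN courses b ON a.course_id = b.id

Result:
student | course        
--------+---------------
Zoe     | Linear Algebra
Uma     | Chemistry     
Mia     | History       
Xander  | NULL          
Aaron   | Biology       
Jack    | Biology       
Iris    | History       
Frank   | Chemistry     
Yara    | Biology       


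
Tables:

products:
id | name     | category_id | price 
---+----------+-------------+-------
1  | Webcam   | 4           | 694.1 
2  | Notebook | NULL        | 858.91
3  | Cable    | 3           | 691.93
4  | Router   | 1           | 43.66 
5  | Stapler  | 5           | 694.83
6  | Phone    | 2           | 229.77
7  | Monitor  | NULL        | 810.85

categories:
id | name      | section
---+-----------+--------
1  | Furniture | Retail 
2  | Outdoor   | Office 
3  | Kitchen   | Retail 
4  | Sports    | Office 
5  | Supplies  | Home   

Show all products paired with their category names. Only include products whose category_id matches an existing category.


INNER JOIN keeps only products rows whose category_id matches an id in categories. Walk through each product:
  - product 1 (Webcam): category_id=4 -> matches Sports
  - product 2 (Notebook): category_id=NULL, no match -> dropped
  - product 3 (Cable): category_id=3 -> matches Kitchen
  - product 4 (Router): category_id=1 -> matches Furniture
  - product 5 (Stapler): category_id=5 -> matches Supplies
  - product 6 (Phone): category_id=2 -> matches Outdoor
  - product 7 (Monitor): category_id=NULL, no match -> dropped
So 2 of 7 rows are dropped.

SQL:
SELECT a.name, b.name AS category
FROM products a
INNER JOIN categories b ON a.category_id = b.id

Result:
name    | category 
--------+----------
Webcam  | Sports   
Cable   | Kitchen  
Router  | Furniture
Stapler | Supplies 
Phone   | Outdoor  


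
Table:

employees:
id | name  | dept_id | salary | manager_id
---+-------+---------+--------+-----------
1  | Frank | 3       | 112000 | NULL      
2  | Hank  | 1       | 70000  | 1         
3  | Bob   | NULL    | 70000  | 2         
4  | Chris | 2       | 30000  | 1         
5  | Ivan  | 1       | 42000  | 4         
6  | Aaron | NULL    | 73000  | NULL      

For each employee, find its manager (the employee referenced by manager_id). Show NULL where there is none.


This is a self-join: employees is joined to a second copy of itself, matching each row's manager_id to another row's id. Use LEFT JOIN so rows with manager_id=NULL are kept.
  - employee 1 (Frank): manager_id=NULL -> NULL
  - employee 2 (Hank): manager_id=1 -> Frank
  - employee 3 (Bob): manager_id=2 -> Hank
  - employee 4 (Chris): manager_id=1 -> Frank
  - employee 5 (Ivan): manager_id=4 -> Chris
  - employee 6 (Aaron): manager_id=NULL -> NULL

SQL:
SELECT a.name AS item, b.name AS manager
FROM employees a
LEFT JOIN employees b ON a.manager_id = b.id

Result:
item  | manager
------+--------
Frank | NULL   
Hank  | Frank  
Bob   | Hank   
Chris | Frank  
Ivan  | Chris  
Aaron | NULL   


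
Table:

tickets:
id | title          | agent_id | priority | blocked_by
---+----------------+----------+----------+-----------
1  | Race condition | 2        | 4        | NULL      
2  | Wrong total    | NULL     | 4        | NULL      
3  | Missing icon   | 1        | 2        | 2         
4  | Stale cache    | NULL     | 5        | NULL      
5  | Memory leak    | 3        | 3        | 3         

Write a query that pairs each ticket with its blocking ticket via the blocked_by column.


This is a self-join: tickets is joined to a second copy of itself, matching each row's blocked_by to another row's id. Use LEFT JOIN so rows with blocked_by=NULL are kept.
  - ticket 1 (Race condition): blocked_by=NULL -> NULL
  - ticket 2 (Wrong total): blocked_by=NULL -> NULL
  - ticket 3 (Missing icon): blocked_by=2 -> Wrong total
  - ticket 4 (Stale cache): blocked_by=NULL -> NULL
  - ticket 5 (Memory leak): blocked_by=3 -> Missing icon

SQL:
SELECT a.title AS item, b.title AS blocked_by
FROM tickets a
LEFT JOIN tickets b ON a.blocked_by = b.id

Result:
item           | blocked_by  
---------------+-------------
Race condition | NULL        
Wrong total    | NULL        
Missing icon   | Wrong total 
Stale cache    | NULL        
Memory leak    | Missing icon
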